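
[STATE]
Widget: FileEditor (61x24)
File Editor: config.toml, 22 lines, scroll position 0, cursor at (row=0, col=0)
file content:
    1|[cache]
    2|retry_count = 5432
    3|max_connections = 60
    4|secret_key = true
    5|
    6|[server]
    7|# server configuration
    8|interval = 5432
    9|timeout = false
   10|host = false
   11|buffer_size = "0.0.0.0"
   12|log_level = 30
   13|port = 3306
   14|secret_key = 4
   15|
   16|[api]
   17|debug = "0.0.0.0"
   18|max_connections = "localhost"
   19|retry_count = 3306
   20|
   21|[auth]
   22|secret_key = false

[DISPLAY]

█cache]                                                     ▲
retry_count = 5432                                          █
max_connections = 60                                        ░
secret_key = true                                           ░
                                                            ░
[server]                                                    ░
# server configuration                                      ░
interval = 5432                                             ░
timeout = false                                             ░
host = false                                                ░
buffer_size = "0.0.0.0"                                     ░
log_level = 30                                              ░
port = 3306                                                 ░
secret_key = 4                                              ░
                                                            ░
[api]                                                       ░
debug = "0.0.0.0"                                           ░
max_connections = "localhost"                               ░
retry_count = 3306                                          ░
                                                            ░
[auth]                                                      ░
secret_key = false                                          ░
                                                            ░
                                                            ▼


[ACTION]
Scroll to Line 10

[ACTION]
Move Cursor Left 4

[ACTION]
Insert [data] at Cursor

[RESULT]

data█cache]                                                 ▲
retry_count = 5432                                          █
max_connections = 60                                        ░
secret_key = true                                           ░
                                                            ░
[server]                                                    ░
# server configuration                                      ░
interval = 5432                                             ░
timeout = false                                             ░
host = false                                                ░
buffer_size = "0.0.0.0"                                     ░
log_level = 30                                              ░
port = 3306                                                 ░
secret_key = 4                                              ░
                                                            ░
[api]                                                       ░
debug = "0.0.0.0"                                           ░
max_connections = "localhost"                               ░
retry_count = 3306                                          ░
                                                            ░
[auth]                                                      ░
secret_key = false                                          ░
                                                            ░
                                                            ▼


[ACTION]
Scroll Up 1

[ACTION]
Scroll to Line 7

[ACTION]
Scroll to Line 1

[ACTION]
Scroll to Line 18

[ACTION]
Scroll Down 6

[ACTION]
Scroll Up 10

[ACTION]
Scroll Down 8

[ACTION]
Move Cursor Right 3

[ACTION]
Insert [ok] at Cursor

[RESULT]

data[caok█he]                                               ▲
retry_count = 5432                                          █
max_connections = 60                                        ░
secret_key = true                                           ░
                                                            ░
[server]                                                    ░
# server configuration                                      ░
interval = 5432                                             ░
timeout = false                                             ░
host = false                                                ░
buffer_size = "0.0.0.0"                                     ░
log_level = 30                                              ░
port = 3306                                                 ░
secret_key = 4                                              ░
                                                            ░
[api]                                                       ░
debug = "0.0.0.0"                                           ░
max_connections = "localhost"                               ░
retry_count = 3306                                          ░
                                                            ░
[auth]                                                      ░
secret_key = false                                          ░
                                                            ░
                                                            ▼


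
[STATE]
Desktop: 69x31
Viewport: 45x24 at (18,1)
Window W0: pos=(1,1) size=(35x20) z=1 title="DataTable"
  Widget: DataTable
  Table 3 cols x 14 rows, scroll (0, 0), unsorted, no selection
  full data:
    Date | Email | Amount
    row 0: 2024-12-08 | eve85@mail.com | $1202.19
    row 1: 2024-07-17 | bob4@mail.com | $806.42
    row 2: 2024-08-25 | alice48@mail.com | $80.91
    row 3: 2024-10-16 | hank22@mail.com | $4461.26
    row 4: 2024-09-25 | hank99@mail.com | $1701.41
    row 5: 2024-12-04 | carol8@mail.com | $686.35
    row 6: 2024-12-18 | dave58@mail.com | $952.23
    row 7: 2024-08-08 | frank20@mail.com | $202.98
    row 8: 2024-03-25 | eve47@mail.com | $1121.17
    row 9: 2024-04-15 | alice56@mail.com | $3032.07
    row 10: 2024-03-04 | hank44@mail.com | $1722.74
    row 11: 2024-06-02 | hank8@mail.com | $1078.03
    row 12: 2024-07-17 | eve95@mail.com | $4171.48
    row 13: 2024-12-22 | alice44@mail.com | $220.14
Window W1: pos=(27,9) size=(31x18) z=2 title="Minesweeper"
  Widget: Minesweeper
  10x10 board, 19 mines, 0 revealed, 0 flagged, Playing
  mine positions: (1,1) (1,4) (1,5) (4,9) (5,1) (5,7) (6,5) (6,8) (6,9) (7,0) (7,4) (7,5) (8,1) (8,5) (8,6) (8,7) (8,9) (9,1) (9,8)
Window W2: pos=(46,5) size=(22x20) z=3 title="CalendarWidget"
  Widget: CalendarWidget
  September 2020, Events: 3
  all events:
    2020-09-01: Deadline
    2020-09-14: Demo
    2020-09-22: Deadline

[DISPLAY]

━━━━━━━━━━━━━━━━━┓                           
                 ┃                           
─────────────────┨                           
           │Amoun┃                           
───────────┼─────┃          ┏━━━━━━━━━━━━━━━━
@mail.com  │$1202┃          ┃ CalendarWidget 
mail.com   │$806.┃          ┠────────────────
48@mail.com│$80.9┃          ┃   September 202
2@mail.co┏━━━━━━━━━━━━━━━━━━┃Mo Tu We Th Fr S
9@mail.co┃ Minesweeper      ┃    1*  2  3  4 
8@mail.co┠──────────────────┃ 7  8  9 10 11 1
8@mail.co┃■■■■■■■■■■        ┃14* 15 16 17 18 
20@mail.c┃■■■■■■■■■■        ┃21 22* 23 24 25 
@mail.com┃■■■■■■■■■■        ┃28 29 30        
56@mail.c┃■■■■■■■■■■        ┃                
4@mail.co┃■■■■■■■■■■        ┃                
@mail.com┃■■■■■■■■■■        ┃                
@mail.com┃■■■■■■■■■■        ┃                
44@mail.c┃■■■■■■■■■■        ┃                
━━━━━━━━━┃■■■■■■■■■■        ┃                
         ┃■■■■■■■■■■        ┃                
         ┃                  ┃                
         ┃                  ┃                
         ┃                  ┗━━━━━━━━━━━━━━━━


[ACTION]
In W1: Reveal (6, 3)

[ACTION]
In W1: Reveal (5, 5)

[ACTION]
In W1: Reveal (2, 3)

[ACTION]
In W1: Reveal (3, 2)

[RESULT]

━━━━━━━━━━━━━━━━━┓                           
                 ┃                           
─────────────────┨                           
           │Amoun┃                           
───────────┼─────┃          ┏━━━━━━━━━━━━━━━━
@mail.com  │$1202┃          ┃ CalendarWidget 
mail.com   │$806.┃          ┠────────────────
48@mail.com│$80.9┃          ┃   September 202
2@mail.co┏━━━━━━━━━━━━━━━━━━┃Mo Tu We Th Fr S
9@mail.co┃ Minesweeper      ┃    1*  2  3  4 
8@mail.co┠──────────────────┃ 7  8  9 10 11 1
8@mail.co┃■■■■■■1           ┃14* 15 16 17 18 
20@mail.c┃■■■■■■1           ┃21 22* 23 24 25 
@mail.com┃1111221           ┃28 29 30        
56@mail.c┃        11        ┃                
4@mail.co┃111   112■        ┃                
@mail.com┃■■1 112■■■        ┃                
@mail.com┃■■113■■■■■        ┃                
44@mail.c┃■■■■■■■■■■        ┃                
━━━━━━━━━┃■■■■■■■■■■        ┃                
         ┃■■■■■■■■■■        ┃                
         ┃                  ┃                
         ┃                  ┃                
         ┃                  ┗━━━━━━━━━━━━━━━━


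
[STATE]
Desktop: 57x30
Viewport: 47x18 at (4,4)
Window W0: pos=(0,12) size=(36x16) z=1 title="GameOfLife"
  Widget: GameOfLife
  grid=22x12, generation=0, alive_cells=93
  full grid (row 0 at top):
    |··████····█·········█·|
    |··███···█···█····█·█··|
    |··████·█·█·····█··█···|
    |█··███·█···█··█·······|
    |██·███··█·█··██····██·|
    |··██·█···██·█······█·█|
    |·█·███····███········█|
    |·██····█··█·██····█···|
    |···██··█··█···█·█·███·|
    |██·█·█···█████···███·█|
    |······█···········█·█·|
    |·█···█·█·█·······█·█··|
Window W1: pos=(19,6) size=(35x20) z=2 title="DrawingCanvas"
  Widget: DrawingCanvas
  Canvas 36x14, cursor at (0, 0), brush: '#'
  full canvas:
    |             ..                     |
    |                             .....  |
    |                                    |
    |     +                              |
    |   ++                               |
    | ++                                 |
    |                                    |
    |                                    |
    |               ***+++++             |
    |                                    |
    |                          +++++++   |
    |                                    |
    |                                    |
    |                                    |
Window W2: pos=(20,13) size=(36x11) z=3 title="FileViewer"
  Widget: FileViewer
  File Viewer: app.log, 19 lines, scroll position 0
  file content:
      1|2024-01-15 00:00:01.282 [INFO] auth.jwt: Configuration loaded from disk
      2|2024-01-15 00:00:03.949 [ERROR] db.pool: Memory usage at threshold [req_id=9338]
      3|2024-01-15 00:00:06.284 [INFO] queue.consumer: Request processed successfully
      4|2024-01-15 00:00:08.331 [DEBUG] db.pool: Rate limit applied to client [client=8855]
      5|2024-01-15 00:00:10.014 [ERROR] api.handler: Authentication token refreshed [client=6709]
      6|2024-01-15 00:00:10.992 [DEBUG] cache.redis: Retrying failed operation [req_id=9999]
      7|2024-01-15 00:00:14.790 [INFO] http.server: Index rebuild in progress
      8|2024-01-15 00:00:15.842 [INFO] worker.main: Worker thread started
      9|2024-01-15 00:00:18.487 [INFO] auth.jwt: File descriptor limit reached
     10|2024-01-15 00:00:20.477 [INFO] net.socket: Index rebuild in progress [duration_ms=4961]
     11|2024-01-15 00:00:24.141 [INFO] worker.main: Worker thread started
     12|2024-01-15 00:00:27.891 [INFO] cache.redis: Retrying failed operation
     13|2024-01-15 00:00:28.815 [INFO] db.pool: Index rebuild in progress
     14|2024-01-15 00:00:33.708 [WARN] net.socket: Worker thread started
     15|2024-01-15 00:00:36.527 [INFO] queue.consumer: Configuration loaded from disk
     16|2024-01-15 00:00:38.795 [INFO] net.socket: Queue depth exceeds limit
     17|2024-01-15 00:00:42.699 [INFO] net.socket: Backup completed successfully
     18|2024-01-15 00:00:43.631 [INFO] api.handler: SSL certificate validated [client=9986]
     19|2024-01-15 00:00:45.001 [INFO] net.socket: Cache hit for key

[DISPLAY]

                                               
                                               
               ┏━━━━━━━━━━━━━━━━━━━━━━━━━━━━━━━
               ┃ DrawingCanvas                 
               ┠───────────────────────────────
               ┃+            ..                
               ┃                             ..
               ┃                               
━━━━━━━━━━━━━━━┃     +                         
meOfLife       ┃┏━━━━━━━━━━━━━━━━━━━━━━━━━━━━━━
───────────────┃┃ FileViewer                   
: 0            ┃┠──────────────────────────────
███····█·······┃┃2024-01-15 00:00:01.282 [INFO]
██···█···█····█┃┃2024-01-15 00:00:03.949 [ERROR
███·█·█·····█··┃┃2024-01-15 00:00:06.284 [INFO]
███·█···█··█···┃┃2024-01-15 00:00:08.331 [DEBUG
███··█·█··██···┃┃2024-01-15 00:00:10.014 [ERROR
█·█···██·█·····┃┃2024-01-15 00:00:10.992 [DEBUG


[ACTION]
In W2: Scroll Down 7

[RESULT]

                                               
                                               
               ┏━━━━━━━━━━━━━━━━━━━━━━━━━━━━━━━
               ┃ DrawingCanvas                 
               ┠───────────────────────────────
               ┃+            ..                
               ┃                             ..
               ┃                               
━━━━━━━━━━━━━━━┃     +                         
meOfLife       ┃┏━━━━━━━━━━━━━━━━━━━━━━━━━━━━━━
───────────────┃┃ FileViewer                   
: 0            ┃┠──────────────────────────────
███····█·······┃┃2024-01-15 00:00:15.842 [INFO]
██···█···█····█┃┃2024-01-15 00:00:18.487 [INFO]
███·█·█·····█··┃┃2024-01-15 00:00:20.477 [INFO]
███·█···█··█···┃┃2024-01-15 00:00:24.141 [INFO]
███··█·█··██···┃┃2024-01-15 00:00:27.891 [INFO]
█·█···██·█·····┃┃2024-01-15 00:00:28.815 [INFO]


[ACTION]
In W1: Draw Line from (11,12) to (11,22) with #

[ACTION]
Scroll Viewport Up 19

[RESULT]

                                               
                                               
                                               
                                               
                                               
                                               
               ┏━━━━━━━━━━━━━━━━━━━━━━━━━━━━━━━
               ┃ DrawingCanvas                 
               ┠───────────────────────────────
               ┃+            ..                
               ┃                             ..
               ┃                               
━━━━━━━━━━━━━━━┃     +                         
meOfLife       ┃┏━━━━━━━━━━━━━━━━━━━━━━━━━━━━━━
───────────────┃┃ FileViewer                   
: 0            ┃┠──────────────────────────────
███····█·······┃┃2024-01-15 00:00:15.842 [INFO]
██···█···█····█┃┃2024-01-15 00:00:18.487 [INFO]


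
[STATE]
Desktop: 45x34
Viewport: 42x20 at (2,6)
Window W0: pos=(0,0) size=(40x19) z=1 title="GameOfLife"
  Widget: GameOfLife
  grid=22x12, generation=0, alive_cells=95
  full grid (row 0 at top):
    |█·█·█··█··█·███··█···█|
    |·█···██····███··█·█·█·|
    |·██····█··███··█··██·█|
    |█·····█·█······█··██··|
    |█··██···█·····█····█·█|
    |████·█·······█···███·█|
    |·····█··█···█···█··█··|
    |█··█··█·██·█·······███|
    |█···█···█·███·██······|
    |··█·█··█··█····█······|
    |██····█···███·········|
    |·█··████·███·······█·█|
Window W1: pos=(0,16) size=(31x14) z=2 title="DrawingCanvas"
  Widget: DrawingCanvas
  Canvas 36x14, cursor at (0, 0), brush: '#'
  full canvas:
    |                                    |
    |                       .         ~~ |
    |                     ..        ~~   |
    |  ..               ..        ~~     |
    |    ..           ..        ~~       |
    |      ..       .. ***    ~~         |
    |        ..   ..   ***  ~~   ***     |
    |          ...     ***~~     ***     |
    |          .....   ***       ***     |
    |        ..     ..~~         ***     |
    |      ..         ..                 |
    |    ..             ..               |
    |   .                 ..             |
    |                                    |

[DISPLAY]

██····█··███··█··██·█                ┃    
·····█·█······█··██··                ┃    
··██···█·····█····█·█                ┃    
███·█·······█···███·█                ┃    
····█··█···█···█··█··                ┃    
··█··█·██·█·······███                ┃    
···█···█·███·██······                ┃    
·█·█··█··█····█······                ┃    
█····█···███·········                ┃    
█··████·███·······█·█                ┃    
━━━━━━━━━━━━━━━━━━━━━━━━━━━━┓        ┃    
DrawingCanvas               ┃        ┃    
────────────────────────────┨━━━━━━━━┛    
                            ┃             
                      .     ┃             
                    ..      ┃             
 ..               ..        ┃             
   ..           ..        ~~┃             
     ..       .. ***    ~~  ┃             
       ..   ..   ***  ~~   *┃             


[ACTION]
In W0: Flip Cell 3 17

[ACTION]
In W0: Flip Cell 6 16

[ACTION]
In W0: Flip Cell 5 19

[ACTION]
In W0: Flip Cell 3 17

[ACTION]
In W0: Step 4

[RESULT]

█····················                ┃    
·█·██·█·█···██·······                ┃    
·█·█·██·█···██·······                ┃    
█···██·██············                ┃    
███····███···········                ┃    
··██···█████······█··                ┃    
···█···██·····█···██·                ┃    
··███··██·█··██······                ┃    
··█·····██·███·······                ┃    
··██████·············                ┃    
━━━━━━━━━━━━━━━━━━━━━━━━━━━━┓        ┃    
DrawingCanvas               ┃        ┃    
────────────────────────────┨━━━━━━━━┛    
                            ┃             
                      .     ┃             
                    ..      ┃             
 ..               ..        ┃             
   ..           ..        ~~┃             
     ..       .. ***    ~~  ┃             
       ..   ..   ***  ~~   *┃             


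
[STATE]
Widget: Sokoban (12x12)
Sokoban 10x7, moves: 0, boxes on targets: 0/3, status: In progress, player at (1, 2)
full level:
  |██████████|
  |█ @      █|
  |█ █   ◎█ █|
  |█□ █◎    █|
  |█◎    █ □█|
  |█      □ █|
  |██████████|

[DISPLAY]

██████████  
█ @      █  
█ █   ◎█ █  
█□ █◎    █  
█◎    █ □█  
█      □ █  
██████████  
Moves: 0  0/
            
            
            
            


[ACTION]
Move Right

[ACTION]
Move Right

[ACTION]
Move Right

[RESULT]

██████████  
█    @   █  
█ █   ◎█ █  
█□ █◎    █  
█◎    █ □█  
█      □ █  
██████████  
Moves: 3  0/
            
            
            
            


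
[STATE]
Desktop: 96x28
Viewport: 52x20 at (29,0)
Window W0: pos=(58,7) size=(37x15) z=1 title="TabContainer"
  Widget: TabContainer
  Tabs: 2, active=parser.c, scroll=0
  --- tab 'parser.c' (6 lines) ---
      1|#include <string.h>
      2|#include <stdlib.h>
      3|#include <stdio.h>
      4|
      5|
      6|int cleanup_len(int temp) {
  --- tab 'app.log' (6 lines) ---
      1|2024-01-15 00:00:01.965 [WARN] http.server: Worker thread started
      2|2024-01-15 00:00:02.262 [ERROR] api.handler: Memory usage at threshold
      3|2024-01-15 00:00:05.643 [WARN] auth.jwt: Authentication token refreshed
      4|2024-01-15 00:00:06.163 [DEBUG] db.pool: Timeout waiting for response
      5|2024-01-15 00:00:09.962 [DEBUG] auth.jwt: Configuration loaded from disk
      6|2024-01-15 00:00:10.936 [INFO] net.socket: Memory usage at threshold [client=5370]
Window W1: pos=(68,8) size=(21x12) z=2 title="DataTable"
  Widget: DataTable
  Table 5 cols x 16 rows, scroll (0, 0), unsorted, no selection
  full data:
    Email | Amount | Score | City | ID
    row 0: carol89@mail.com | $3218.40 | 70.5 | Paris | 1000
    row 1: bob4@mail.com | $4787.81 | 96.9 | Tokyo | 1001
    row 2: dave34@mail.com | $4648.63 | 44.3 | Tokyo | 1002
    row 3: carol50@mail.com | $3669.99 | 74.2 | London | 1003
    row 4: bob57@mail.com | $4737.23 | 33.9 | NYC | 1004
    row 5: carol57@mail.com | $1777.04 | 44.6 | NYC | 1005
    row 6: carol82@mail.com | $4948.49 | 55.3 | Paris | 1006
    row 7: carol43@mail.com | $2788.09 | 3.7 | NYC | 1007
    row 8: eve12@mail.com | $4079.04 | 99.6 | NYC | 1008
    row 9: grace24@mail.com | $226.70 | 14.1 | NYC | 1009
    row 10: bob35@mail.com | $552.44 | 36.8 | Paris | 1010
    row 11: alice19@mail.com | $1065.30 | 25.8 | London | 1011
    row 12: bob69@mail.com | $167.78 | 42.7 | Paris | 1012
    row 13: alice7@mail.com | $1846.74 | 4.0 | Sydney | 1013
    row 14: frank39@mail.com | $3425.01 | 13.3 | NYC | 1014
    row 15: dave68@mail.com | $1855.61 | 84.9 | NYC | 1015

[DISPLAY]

                                                    
                                                    
                                                    
                                                    
                                                    
                                                    
                                                    
                             ┏━━━━━━━━━━━━━━━━━━━━━━
                             ┃ TabConta┏━━━━━━━━━━━━
                             ┠─────────┃ DataTable  
                             ┃[parser.c┠────────────
                             ┃─────────┃Email       
                             ┃#include ┃────────────
                             ┃#include ┃carol89@mail
                             ┃#include ┃bob4@mail.co
                             ┃         ┃dave34@mail.
                             ┃         ┃carol50@mail
                             ┃int clean┃bob57@mail.c
                             ┃         ┃carol57@mail
                             ┃         ┗━━━━━━━━━━━━


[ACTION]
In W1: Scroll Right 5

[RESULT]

                                                    
                                                    
                                                    
                                                    
                                                    
                                                    
                                                    
                             ┏━━━━━━━━━━━━━━━━━━━━━━
                             ┃ TabConta┏━━━━━━━━━━━━
                             ┠─────────┃ DataTable  
                             ┃[parser.c┠────────────
                             ┃─────────┃           │
                             ┃#include ┃───────────┼
                             ┃#include ┃89@mail.com│
                             ┃#include ┃mail.com   │
                             ┃         ┃4@mail.com │
                             ┃         ┃50@mail.com│
                             ┃int clean┃@mail.com  │
                             ┃         ┃57@mail.com│
                             ┃         ┗━━━━━━━━━━━━


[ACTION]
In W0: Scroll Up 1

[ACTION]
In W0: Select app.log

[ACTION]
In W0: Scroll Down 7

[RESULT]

                                                    
                                                    
                                                    
                                                    
                                                    
                                                    
                                                    
                             ┏━━━━━━━━━━━━━━━━━━━━━━
                             ┃ TabConta┏━━━━━━━━━━━━
                             ┠─────────┃ DataTable  
                             ┃ parser.c┠────────────
                             ┃─────────┃           │
                             ┃2024-01-1┃───────────┼
                             ┃         ┃89@mail.com│
                             ┃         ┃mail.com   │
                             ┃         ┃4@mail.com │
                             ┃         ┃50@mail.com│
                             ┃         ┃@mail.com  │
                             ┃         ┃57@mail.com│
                             ┃         ┗━━━━━━━━━━━━


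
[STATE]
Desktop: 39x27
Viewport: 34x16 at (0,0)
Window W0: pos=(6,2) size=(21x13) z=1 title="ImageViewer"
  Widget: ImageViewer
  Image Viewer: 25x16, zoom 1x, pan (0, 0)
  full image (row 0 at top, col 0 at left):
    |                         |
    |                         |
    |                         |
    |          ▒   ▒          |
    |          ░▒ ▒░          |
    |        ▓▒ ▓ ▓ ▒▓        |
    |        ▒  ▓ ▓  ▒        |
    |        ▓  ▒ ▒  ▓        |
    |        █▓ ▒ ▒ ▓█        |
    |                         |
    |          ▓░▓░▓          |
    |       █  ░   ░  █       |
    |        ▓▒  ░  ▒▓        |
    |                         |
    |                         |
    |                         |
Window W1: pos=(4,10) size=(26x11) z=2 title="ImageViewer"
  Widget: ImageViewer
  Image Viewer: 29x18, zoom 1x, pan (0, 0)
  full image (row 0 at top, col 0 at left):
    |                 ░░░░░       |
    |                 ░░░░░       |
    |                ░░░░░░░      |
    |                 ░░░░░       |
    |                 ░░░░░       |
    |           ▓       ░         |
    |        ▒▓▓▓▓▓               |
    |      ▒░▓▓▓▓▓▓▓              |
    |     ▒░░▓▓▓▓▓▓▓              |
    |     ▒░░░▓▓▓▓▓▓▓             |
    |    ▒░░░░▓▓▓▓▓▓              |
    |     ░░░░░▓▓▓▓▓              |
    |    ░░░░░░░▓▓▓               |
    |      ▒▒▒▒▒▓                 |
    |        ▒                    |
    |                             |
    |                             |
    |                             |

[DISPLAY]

                                  
                                  
      ┏━━━━━━━━━━━━━━━━━━━┓       
      ┃ ImageViewer       ┃       
      ┠───────────────────┨       
      ┃                   ┃       
      ┃                   ┃       
      ┃                   ┃       
      ┃          ▒   ▒    ┃       
      ┃          ░▒ ▒░    ┃       
    ┏━━━━━━━━━━━━━━━━━━━━━━━━┓    
    ┃ ImageViewer            ┃    
    ┠────────────────────────┨    
    ┃                 ░░░░░  ┃    
    ┃                 ░░░░░  ┃    
    ┃                ░░░░░░░ ┃    


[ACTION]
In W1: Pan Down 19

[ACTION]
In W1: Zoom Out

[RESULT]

                                  
                                  
      ┏━━━━━━━━━━━━━━━━━━━┓       
      ┃ ImageViewer       ┃       
      ┠───────────────────┨       
      ┃                   ┃       
      ┃                   ┃       
      ┃                   ┃       
      ┃          ▒   ▒    ┃       
      ┃          ░▒ ▒░    ┃       
    ┏━━━━━━━━━━━━━━━━━━━━━━━━┓    
    ┃ ImageViewer            ┃    
    ┠────────────────────────┨    
    ┃                        ┃    
    ┃                        ┃    
    ┃                        ┃    


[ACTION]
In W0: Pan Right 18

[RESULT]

                                  
                                  
      ┏━━━━━━━━━━━━━━━━━━━┓       
      ┃ ImageViewer       ┃       
      ┠───────────────────┨       
      ┃                   ┃       
      ┃                   ┃       
      ┃                   ┃       
      ┃                   ┃       
      ┃                   ┃       
    ┏━━━━━━━━━━━━━━━━━━━━━━━━┓    
    ┃ ImageViewer            ┃    
    ┠────────────────────────┨    
    ┃                        ┃    
    ┃                        ┃    
    ┃                        ┃    


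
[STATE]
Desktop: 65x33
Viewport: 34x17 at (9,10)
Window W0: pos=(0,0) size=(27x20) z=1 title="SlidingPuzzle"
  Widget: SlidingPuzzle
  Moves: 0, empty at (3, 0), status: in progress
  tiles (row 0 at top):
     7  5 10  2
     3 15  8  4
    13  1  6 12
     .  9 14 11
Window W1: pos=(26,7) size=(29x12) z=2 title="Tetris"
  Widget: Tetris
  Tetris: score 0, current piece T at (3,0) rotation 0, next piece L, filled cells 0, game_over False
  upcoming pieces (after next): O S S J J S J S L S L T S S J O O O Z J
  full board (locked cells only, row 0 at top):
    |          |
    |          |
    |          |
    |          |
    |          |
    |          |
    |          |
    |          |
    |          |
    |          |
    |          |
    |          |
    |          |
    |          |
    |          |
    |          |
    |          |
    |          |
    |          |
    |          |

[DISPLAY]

9 │ 14 │ 11 │    ┃          │Next:
──┴────┴────┘    ┃          │  ▒  
                 ┃          │▒▒▒  
                 ┃          │     
                 ┃          │     
                 ┃          │     
                 ┃          │Score
                 ┃          │0    
                 ┗━━━━━━━━━━━━━━━━
━━━━━━━━━━━━━━━━━┛                
                                  
                                  
                                  
                                  
                                  
                                  
                                  


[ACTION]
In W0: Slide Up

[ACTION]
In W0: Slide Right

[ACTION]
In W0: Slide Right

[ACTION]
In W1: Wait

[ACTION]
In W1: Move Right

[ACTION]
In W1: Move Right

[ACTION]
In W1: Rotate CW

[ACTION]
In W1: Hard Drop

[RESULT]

9 │ 14 │ 11 │    ┃          │Next:
──┴────┴────┘    ┃          │▓▓   
                 ┃          │▓▓   
                 ┃          │     
                 ┃          │     
                 ┃     ▒    │     
                 ┃     ▒▒   │Score
                 ┃     ▒    │0    
                 ┗━━━━━━━━━━━━━━━━
━━━━━━━━━━━━━━━━━┛                
                                  
                                  
                                  
                                  
                                  
                                  
                                  


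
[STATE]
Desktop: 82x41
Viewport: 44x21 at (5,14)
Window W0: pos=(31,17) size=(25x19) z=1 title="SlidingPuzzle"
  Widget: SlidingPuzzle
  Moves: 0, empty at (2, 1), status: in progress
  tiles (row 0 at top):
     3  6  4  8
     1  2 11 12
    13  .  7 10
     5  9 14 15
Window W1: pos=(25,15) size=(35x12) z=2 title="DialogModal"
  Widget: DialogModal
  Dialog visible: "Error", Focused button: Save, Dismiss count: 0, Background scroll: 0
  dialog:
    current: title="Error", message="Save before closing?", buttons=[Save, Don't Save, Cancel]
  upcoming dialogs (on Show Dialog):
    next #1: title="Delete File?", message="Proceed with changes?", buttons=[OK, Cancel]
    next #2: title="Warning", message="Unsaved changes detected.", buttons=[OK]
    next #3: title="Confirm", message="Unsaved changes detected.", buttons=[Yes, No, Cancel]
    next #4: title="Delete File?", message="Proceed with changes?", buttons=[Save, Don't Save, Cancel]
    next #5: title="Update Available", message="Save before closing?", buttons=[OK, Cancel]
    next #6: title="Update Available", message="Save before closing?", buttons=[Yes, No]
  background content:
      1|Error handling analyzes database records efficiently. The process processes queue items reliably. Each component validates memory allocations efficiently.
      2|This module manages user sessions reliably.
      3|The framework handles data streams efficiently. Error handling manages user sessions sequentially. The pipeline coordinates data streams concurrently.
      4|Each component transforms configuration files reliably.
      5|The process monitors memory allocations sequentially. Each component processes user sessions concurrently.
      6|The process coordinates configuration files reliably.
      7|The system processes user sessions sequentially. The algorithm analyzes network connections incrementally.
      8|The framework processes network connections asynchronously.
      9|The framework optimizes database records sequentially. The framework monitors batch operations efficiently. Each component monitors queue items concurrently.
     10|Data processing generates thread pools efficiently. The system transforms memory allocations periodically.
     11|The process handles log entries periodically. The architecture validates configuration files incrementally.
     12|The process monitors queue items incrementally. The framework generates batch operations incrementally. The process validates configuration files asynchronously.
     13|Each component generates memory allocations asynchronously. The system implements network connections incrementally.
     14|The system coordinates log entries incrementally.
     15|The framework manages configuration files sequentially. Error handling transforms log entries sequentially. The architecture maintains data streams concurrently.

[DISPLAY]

                                            
                    ┏━━━━━━━━━━━━━━━━━━━━━━━
                    ┃ DialogModal           
                    ┠───────────────────────
                    ┃Error handling analyzes
                    ┃Th┌────────────────────
                    ┃Th│           Error    
                    ┃Ea│    Save before clos
                    ┃Th│[Save]  Don't Save  
                    ┃Th└────────────────────
                    ┃The system processes us
                    ┃The framework processes
                    ┗━━━━━━━━━━━━━━━━━━━━━━━
                          ┃│  5 │  9 │ 14 │ 
                          ┃└────┴────┴────┴─
                          ┃Moves: 0         
                          ┃                 
                          ┃                 
                          ┃                 
                          ┃                 
                          ┃                 


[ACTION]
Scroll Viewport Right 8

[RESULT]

                                            
            ┏━━━━━━━━━━━━━━━━━━━━━━━━━━━━━━━
            ┃ DialogModal                   
            ┠───────────────────────────────
            ┃Error handling analyzes databas
            ┃Th┌───────────────────────────┐
            ┃Th│           Error           │
            ┃Ea│    Save before closing?   │
            ┃Th│[Save]  Don't Save   Cancel│
            ┃Th└───────────────────────────┘
            ┃The system processes user sessi
            ┃The framework processes network
            ┗━━━━━━━━━━━━━━━━━━━━━━━━━━━━━━━
                  ┃│  5 │  9 │ 14 │ 15 │  ┃ 
                  ┃└────┴────┴────┴────┘  ┃ 
                  ┃Moves: 0               ┃ 
                  ┃                       ┃ 
                  ┃                       ┃ 
                  ┃                       ┃ 
                  ┃                       ┃ 
                  ┃                       ┃ 


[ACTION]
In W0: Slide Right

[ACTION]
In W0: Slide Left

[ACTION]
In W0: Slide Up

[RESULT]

                                            
            ┏━━━━━━━━━━━━━━━━━━━━━━━━━━━━━━━
            ┃ DialogModal                   
            ┠───────────────────────────────
            ┃Error handling analyzes databas
            ┃Th┌───────────────────────────┐
            ┃Th│           Error           │
            ┃Ea│    Save before closing?   │
            ┃Th│[Save]  Don't Save   Cancel│
            ┃Th└───────────────────────────┘
            ┃The system processes user sessi
            ┃The framework processes network
            ┗━━━━━━━━━━━━━━━━━━━━━━━━━━━━━━━
                  ┃│  5 │    │ 14 │ 15 │  ┃ 
                  ┃└────┴────┴────┴────┘  ┃ 
                  ┃Moves: 3               ┃ 
                  ┃                       ┃ 
                  ┃                       ┃ 
                  ┃                       ┃ 
                  ┃                       ┃ 
                  ┃                       ┃ 


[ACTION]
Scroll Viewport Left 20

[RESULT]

                                            
                         ┏━━━━━━━━━━━━━━━━━━
                         ┃ DialogModal      
                         ┠──────────────────
                         ┃Error handling ana
                         ┃Th┌───────────────
                         ┃Th│           Erro
                         ┃Ea│    Save before
                         ┃Th│[Save]  Don't S
                         ┃Th└───────────────
                         ┃The system process
                         ┃The framework proc
                         ┗━━━━━━━━━━━━━━━━━━
                               ┃│  5 │    │ 
                               ┃└────┴────┴─
                               ┃Moves: 3    
                               ┃            
                               ┃            
                               ┃            
                               ┃            
                               ┃            
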